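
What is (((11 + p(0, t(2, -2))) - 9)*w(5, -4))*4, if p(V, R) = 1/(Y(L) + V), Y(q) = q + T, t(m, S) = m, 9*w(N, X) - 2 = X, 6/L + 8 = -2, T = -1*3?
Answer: -124/81 ≈ -1.5309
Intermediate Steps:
T = -3
L = -⅗ (L = 6/(-8 - 2) = 6/(-10) = 6*(-⅒) = -⅗ ≈ -0.60000)
w(N, X) = 2/9 + X/9
Y(q) = -3 + q (Y(q) = q - 3 = -3 + q)
p(V, R) = 1/(-18/5 + V) (p(V, R) = 1/((-3 - ⅗) + V) = 1/(-18/5 + V))
(((11 + p(0, t(2, -2))) - 9)*w(5, -4))*4 = (((11 + 5/(-18 + 5*0)) - 9)*(2/9 + (⅑)*(-4)))*4 = (((11 + 5/(-18 + 0)) - 9)*(2/9 - 4/9))*4 = (((11 + 5/(-18)) - 9)*(-2/9))*4 = (((11 + 5*(-1/18)) - 9)*(-2/9))*4 = (((11 - 5/18) - 9)*(-2/9))*4 = ((193/18 - 9)*(-2/9))*4 = ((31/18)*(-2/9))*4 = -31/81*4 = -124/81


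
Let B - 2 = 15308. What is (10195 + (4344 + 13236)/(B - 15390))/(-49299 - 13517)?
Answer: -39901/251264 ≈ -0.15880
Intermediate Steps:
B = 15310 (B = 2 + 15308 = 15310)
(10195 + (4344 + 13236)/(B - 15390))/(-49299 - 13517) = (10195 + (4344 + 13236)/(15310 - 15390))/(-49299 - 13517) = (10195 + 17580/(-80))/(-62816) = (10195 + 17580*(-1/80))*(-1/62816) = (10195 - 879/4)*(-1/62816) = (39901/4)*(-1/62816) = -39901/251264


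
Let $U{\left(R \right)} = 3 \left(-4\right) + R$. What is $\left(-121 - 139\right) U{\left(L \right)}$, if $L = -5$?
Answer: $4420$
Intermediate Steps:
$U{\left(R \right)} = -12 + R$
$\left(-121 - 139\right) U{\left(L \right)} = \left(-121 - 139\right) \left(-12 - 5\right) = \left(-260\right) \left(-17\right) = 4420$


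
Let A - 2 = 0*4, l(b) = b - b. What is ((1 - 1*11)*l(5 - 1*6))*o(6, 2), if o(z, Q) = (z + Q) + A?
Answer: 0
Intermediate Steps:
l(b) = 0
A = 2 (A = 2 + 0*4 = 2 + 0 = 2)
o(z, Q) = 2 + Q + z (o(z, Q) = (z + Q) + 2 = (Q + z) + 2 = 2 + Q + z)
((1 - 1*11)*l(5 - 1*6))*o(6, 2) = ((1 - 1*11)*0)*(2 + 2 + 6) = ((1 - 11)*0)*10 = -10*0*10 = 0*10 = 0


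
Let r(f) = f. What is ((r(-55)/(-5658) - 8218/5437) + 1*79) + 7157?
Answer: 222551584447/30762546 ≈ 7234.5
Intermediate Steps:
((r(-55)/(-5658) - 8218/5437) + 1*79) + 7157 = ((-55/(-5658) - 8218/5437) + 1*79) + 7157 = ((-55*(-1/5658) - 8218*1/5437) + 79) + 7157 = ((55/5658 - 8218/5437) + 79) + 7157 = (-46198409/30762546 + 79) + 7157 = 2384042725/30762546 + 7157 = 222551584447/30762546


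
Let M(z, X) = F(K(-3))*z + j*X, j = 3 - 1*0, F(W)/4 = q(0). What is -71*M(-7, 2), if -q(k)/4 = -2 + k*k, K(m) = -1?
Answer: 15478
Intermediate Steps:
q(k) = 8 - 4*k² (q(k) = -4*(-2 + k*k) = -4*(-2 + k²) = 8 - 4*k²)
F(W) = 32 (F(W) = 4*(8 - 4*0²) = 4*(8 - 4*0) = 4*(8 + 0) = 4*8 = 32)
j = 3 (j = 3 + 0 = 3)
M(z, X) = 3*X + 32*z (M(z, X) = 32*z + 3*X = 3*X + 32*z)
-71*M(-7, 2) = -71*(3*2 + 32*(-7)) = -71*(6 - 224) = -71*(-218) = 15478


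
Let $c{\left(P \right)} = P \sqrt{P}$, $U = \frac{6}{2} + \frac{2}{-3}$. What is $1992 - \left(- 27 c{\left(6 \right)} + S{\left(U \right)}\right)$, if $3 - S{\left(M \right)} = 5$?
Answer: $1994 + 162 \sqrt{6} \approx 2390.8$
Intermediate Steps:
$U = \frac{7}{3}$ ($U = 6 \cdot \frac{1}{2} + 2 \left(- \frac{1}{3}\right) = 3 - \frac{2}{3} = \frac{7}{3} \approx 2.3333$)
$S{\left(M \right)} = -2$ ($S{\left(M \right)} = 3 - 5 = -2$)
$c{\left(P \right)} = P^{\frac{3}{2}}$
$1992 - \left(- 27 c{\left(6 \right)} + S{\left(U \right)}\right) = 1992 - \left(- 27 \cdot 6^{\frac{3}{2}} - 2\right) = 1992 - \left(- 27 \cdot 6 \sqrt{6} - 2\right) = 1992 - \left(- 162 \sqrt{6} - 2\right) = 1992 - \left(-2 - 162 \sqrt{6}\right) = 1992 + \left(2 + 162 \sqrt{6}\right) = 1994 + 162 \sqrt{6}$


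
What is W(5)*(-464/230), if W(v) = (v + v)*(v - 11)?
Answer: 2784/23 ≈ 121.04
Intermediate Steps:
W(v) = 2*v*(-11 + v) (W(v) = (2*v)*(-11 + v) = 2*v*(-11 + v))
W(5)*(-464/230) = (2*5*(-11 + 5))*(-464/230) = (2*5*(-6))*(-464*1/230) = -60*(-232/115) = 2784/23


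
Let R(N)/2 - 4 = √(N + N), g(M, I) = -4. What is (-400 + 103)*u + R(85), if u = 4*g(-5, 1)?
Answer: 4760 + 2*√170 ≈ 4786.1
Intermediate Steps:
u = -16 (u = 4*(-4) = -16)
R(N) = 8 + 2*√2*√N (R(N) = 8 + 2*√(N + N) = 8 + 2*√(2*N) = 8 + 2*(√2*√N) = 8 + 2*√2*√N)
(-400 + 103)*u + R(85) = (-400 + 103)*(-16) + (8 + 2*√2*√85) = -297*(-16) + (8 + 2*√170) = 4752 + (8 + 2*√170) = 4760 + 2*√170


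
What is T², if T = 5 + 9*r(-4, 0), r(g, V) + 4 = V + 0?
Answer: 961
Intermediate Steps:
r(g, V) = -4 + V (r(g, V) = -4 + (V + 0) = -4 + V)
T = -31 (T = 5 + 9*(-4 + 0) = 5 + 9*(-4) = 5 - 36 = -31)
T² = (-31)² = 961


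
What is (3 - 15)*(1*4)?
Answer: -48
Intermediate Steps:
(3 - 15)*(1*4) = -12*4 = -48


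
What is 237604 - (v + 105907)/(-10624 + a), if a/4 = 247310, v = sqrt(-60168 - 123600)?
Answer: 232522970157/978616 - I*sqrt(45942)/489308 ≈ 2.376e+5 - 0.00043805*I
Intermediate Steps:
v = 2*I*sqrt(45942) (v = sqrt(-183768) = 2*I*sqrt(45942) ≈ 428.68*I)
a = 989240 (a = 4*247310 = 989240)
237604 - (v + 105907)/(-10624 + a) = 237604 - (2*I*sqrt(45942) + 105907)/(-10624 + 989240) = 237604 - (105907 + 2*I*sqrt(45942))/978616 = 237604 - (105907/978616 + I*sqrt(45942)/489308) = 237604 + (-105907/978616 - I*sqrt(45942)/489308) = 232522970157/978616 - I*sqrt(45942)/489308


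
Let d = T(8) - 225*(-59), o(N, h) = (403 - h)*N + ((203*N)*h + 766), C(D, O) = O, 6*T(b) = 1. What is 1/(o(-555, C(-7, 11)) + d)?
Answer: -6/8657003 ≈ -6.9308e-7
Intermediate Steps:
T(b) = 1/6 (T(b) = (1/6)*1 = 1/6)
o(N, h) = 766 + N*(403 - h) + 203*N*h (o(N, h) = N*(403 - h) + (203*N*h + 766) = N*(403 - h) + (766 + 203*N*h) = 766 + N*(403 - h) + 203*N*h)
d = 79651/6 (d = 1/6 - 225*(-59) = 1/6 + 13275 = 79651/6 ≈ 13275.)
1/(o(-555, C(-7, 11)) + d) = 1/((766 + 403*(-555) + 202*(-555)*11) + 79651/6) = 1/((766 - 223665 - 1233210) + 79651/6) = 1/(-1456109 + 79651/6) = 1/(-8657003/6) = -6/8657003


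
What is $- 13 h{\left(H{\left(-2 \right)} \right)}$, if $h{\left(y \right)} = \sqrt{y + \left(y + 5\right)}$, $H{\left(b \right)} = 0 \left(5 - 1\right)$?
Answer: $- 13 \sqrt{5} \approx -29.069$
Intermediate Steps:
$H{\left(b \right)} = 0$ ($H{\left(b \right)} = 0 \cdot 4 = 0$)
$h{\left(y \right)} = \sqrt{5 + 2 y}$ ($h{\left(y \right)} = \sqrt{y + \left(5 + y\right)} = \sqrt{5 + 2 y}$)
$- 13 h{\left(H{\left(-2 \right)} \right)} = - 13 \sqrt{5 + 2 \cdot 0} = - 13 \sqrt{5 + 0} = - 13 \sqrt{5}$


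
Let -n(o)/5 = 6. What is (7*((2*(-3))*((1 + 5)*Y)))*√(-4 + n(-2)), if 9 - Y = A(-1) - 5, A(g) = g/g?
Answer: -3276*I*√34 ≈ -19102.0*I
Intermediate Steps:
A(g) = 1
n(o) = -30 (n(o) = -5*6 = -30)
Y = 13 (Y = 9 - (1 - 5) = 9 - 1*(-4) = 9 + 4 = 13)
(7*((2*(-3))*((1 + 5)*Y)))*√(-4 + n(-2)) = (7*((2*(-3))*((1 + 5)*13)))*√(-4 - 30) = (7*(-36*13))*√(-34) = (7*(-6*78))*(I*√34) = (7*(-468))*(I*√34) = -3276*I*√34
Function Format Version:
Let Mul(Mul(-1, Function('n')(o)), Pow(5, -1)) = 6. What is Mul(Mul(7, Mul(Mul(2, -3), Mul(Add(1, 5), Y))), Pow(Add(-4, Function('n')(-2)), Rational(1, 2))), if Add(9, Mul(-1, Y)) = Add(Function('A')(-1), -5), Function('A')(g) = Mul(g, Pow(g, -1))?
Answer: Mul(-3276, I, Pow(34, Rational(1, 2))) ≈ Mul(-19102., I)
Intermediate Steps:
Function('A')(g) = 1
Function('n')(o) = -30 (Function('n')(o) = Mul(-5, 6) = -30)
Y = 13 (Y = Add(9, Mul(-1, Add(1, -5))) = Add(9, Mul(-1, -4)) = Add(9, 4) = 13)
Mul(Mul(7, Mul(Mul(2, -3), Mul(Add(1, 5), Y))), Pow(Add(-4, Function('n')(-2)), Rational(1, 2))) = Mul(Mul(7, Mul(Mul(2, -3), Mul(Add(1, 5), 13))), Pow(Add(-4, -30), Rational(1, 2))) = Mul(Mul(7, Mul(-6, Mul(6, 13))), Pow(-34, Rational(1, 2))) = Mul(Mul(7, Mul(-6, 78)), Mul(I, Pow(34, Rational(1, 2)))) = Mul(Mul(7, -468), Mul(I, Pow(34, Rational(1, 2)))) = Mul(-3276, Mul(I, Pow(34, Rational(1, 2)))) = Mul(-3276, I, Pow(34, Rational(1, 2)))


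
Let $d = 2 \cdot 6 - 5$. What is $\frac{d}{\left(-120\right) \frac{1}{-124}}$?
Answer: $\frac{217}{30} \approx 7.2333$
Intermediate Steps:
$d = 7$ ($d = 12 - 5 = 7$)
$\frac{d}{\left(-120\right) \frac{1}{-124}} = \frac{7}{\left(-120\right) \frac{1}{-124}} = \frac{7}{\left(-120\right) \left(- \frac{1}{124}\right)} = \frac{7}{\frac{30}{31}} = 7 \cdot \frac{31}{30} = \frac{217}{30}$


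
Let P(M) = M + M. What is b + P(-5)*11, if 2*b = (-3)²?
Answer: -211/2 ≈ -105.50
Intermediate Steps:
P(M) = 2*M
b = 9/2 (b = (½)*(-3)² = (½)*9 = 9/2 ≈ 4.5000)
b + P(-5)*11 = 9/2 + (2*(-5))*11 = 9/2 - 10*11 = 9/2 - 110 = -211/2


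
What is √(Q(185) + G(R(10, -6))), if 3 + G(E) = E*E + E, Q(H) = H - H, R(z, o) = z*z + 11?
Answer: 3*√1381 ≈ 111.49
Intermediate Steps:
R(z, o) = 11 + z² (R(z, o) = z² + 11 = 11 + z²)
Q(H) = 0
G(E) = -3 + E + E² (G(E) = -3 + (E*E + E) = -3 + (E² + E) = -3 + (E + E²) = -3 + E + E²)
√(Q(185) + G(R(10, -6))) = √(0 + (-3 + (11 + 10²) + (11 + 10²)²)) = √(0 + (-3 + (11 + 100) + (11 + 100)²)) = √(0 + (-3 + 111 + 111²)) = √(0 + (-3 + 111 + 12321)) = √(0 + 12429) = √12429 = 3*√1381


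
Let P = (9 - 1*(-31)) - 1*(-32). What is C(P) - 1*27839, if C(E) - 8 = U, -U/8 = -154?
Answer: -26599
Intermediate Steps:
U = 1232 (U = -8*(-154) = 1232)
P = 72 (P = (9 + 31) + 32 = 40 + 32 = 72)
C(E) = 1240 (C(E) = 8 + 1232 = 1240)
C(P) - 1*27839 = 1240 - 1*27839 = 1240 - 27839 = -26599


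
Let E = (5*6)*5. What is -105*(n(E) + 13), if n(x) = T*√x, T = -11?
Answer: -1365 + 5775*√6 ≈ 12781.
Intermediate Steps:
E = 150 (E = 30*5 = 150)
n(x) = -11*√x
-105*(n(E) + 13) = -105*(-55*√6 + 13) = -105*(13 - 55*√6) = -1365 + 5775*√6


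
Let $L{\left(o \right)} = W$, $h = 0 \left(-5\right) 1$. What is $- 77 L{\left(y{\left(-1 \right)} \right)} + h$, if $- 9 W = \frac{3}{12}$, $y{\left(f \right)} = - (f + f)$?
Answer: $\frac{77}{36} \approx 2.1389$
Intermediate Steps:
$h = 0$ ($h = 0 \cdot 1 = 0$)
$y{\left(f \right)} = - 2 f$
$W = - \frac{1}{36}$ ($W = - \frac{3 \cdot \frac{1}{12}}{9} = \left(- \frac{1}{9}\right) \frac{1}{4} = - \frac{1}{36} \approx -0.027778$)
$L{\left(o \right)} = - \frac{1}{36}$
$- 77 L{\left(y{\left(-1 \right)} \right)} + h = \left(-77\right) \left(- \frac{1}{36}\right) + 0 = \frac{77}{36} + 0 = \frac{77}{36}$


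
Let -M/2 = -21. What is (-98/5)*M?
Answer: -4116/5 ≈ -823.20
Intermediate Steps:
M = 42 (M = -2*(-21) = 42)
(-98/5)*M = -98/5*42 = -4116/5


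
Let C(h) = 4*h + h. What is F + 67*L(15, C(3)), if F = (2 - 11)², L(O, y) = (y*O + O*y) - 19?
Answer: 28958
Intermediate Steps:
C(h) = 5*h
L(O, y) = -19 + 2*O*y (L(O, y) = (O*y + O*y) - 19 = 2*O*y - 19 = -19 + 2*O*y)
F = 81 (F = (-9)² = 81)
F + 67*L(15, C(3)) = 81 + 67*(-19 + 2*15*(5*3)) = 81 + 67*(-19 + 2*15*15) = 81 + 67*(-19 + 450) = 81 + 67*431 = 81 + 28877 = 28958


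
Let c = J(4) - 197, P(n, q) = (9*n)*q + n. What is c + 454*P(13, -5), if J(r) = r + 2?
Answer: -259879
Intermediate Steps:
P(n, q) = n + 9*n*q (P(n, q) = 9*n*q + n = n + 9*n*q)
J(r) = 2 + r
c = -191 (c = (2 + 4) - 197 = 6 - 197 = -191)
c + 454*P(13, -5) = -191 + 454*(13*(1 + 9*(-5))) = -191 + 454*(13*(1 - 45)) = -191 + 454*(13*(-44)) = -191 + 454*(-572) = -191 - 259688 = -259879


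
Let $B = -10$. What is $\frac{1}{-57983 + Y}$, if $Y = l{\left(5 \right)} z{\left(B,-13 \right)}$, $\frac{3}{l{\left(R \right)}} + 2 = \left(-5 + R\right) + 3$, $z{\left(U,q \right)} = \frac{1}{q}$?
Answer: $- \frac{13}{753782} \approx -1.7246 \cdot 10^{-5}$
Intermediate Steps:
$l{\left(R \right)} = \frac{3}{-4 + R}$ ($l{\left(R \right)} = \frac{3}{-2 + \left(\left(-5 + R\right) + 3\right)} = \frac{3}{-2 + \left(-2 + R\right)} = \frac{3}{-4 + R}$)
$Y = - \frac{3}{13}$ ($Y = \frac{3 \frac{1}{-4 + 5}}{-13} = \frac{3}{1} \left(- \frac{1}{13}\right) = 3 \cdot 1 \left(- \frac{1}{13}\right) = 3 \left(- \frac{1}{13}\right) = - \frac{3}{13} \approx -0.23077$)
$\frac{1}{-57983 + Y} = \frac{1}{-57983 - \frac{3}{13}} = \frac{1}{- \frac{753782}{13}} = - \frac{13}{753782}$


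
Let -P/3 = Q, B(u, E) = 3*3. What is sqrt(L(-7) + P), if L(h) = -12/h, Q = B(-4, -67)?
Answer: I*sqrt(1239)/7 ≈ 5.0285*I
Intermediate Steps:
B(u, E) = 9
Q = 9
P = -27 (P = -3*9 = -27)
sqrt(L(-7) + P) = sqrt(-12/(-7) - 27) = sqrt(-12*(-1/7) - 27) = sqrt(12/7 - 27) = sqrt(-177/7) = I*sqrt(1239)/7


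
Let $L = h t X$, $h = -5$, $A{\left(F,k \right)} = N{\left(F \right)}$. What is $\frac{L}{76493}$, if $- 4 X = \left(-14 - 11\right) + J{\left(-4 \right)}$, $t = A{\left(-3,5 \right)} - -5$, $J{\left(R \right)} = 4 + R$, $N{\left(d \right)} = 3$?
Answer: $- \frac{250}{76493} \approx -0.0032683$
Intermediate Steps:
$A{\left(F,k \right)} = 3$
$t = 8$ ($t = 3 - -5 = 3 + 5 = 8$)
$X = \frac{25}{4}$ ($X = - \frac{\left(-14 - 11\right) + \left(4 - 4\right)}{4} = - \frac{-25 + 0}{4} = \left(- \frac{1}{4}\right) \left(-25\right) = \frac{25}{4} \approx 6.25$)
$L = -250$ ($L = \left(-5\right) 8 \cdot \frac{25}{4} = \left(-40\right) \frac{25}{4} = -250$)
$\frac{L}{76493} = - \frac{250}{76493}$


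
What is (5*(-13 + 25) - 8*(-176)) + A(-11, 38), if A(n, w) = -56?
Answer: 1412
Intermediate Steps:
(5*(-13 + 25) - 8*(-176)) + A(-11, 38) = (5*(-13 + 25) - 8*(-176)) - 56 = (5*12 + 1408) - 56 = (60 + 1408) - 56 = 1468 - 56 = 1412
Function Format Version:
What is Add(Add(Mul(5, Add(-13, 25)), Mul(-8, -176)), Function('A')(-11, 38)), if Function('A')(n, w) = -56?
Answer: 1412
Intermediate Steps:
Add(Add(Mul(5, Add(-13, 25)), Mul(-8, -176)), Function('A')(-11, 38)) = Add(Add(Mul(5, Add(-13, 25)), Mul(-8, -176)), -56) = Add(Add(Mul(5, 12), 1408), -56) = Add(Add(60, 1408), -56) = Add(1468, -56) = 1412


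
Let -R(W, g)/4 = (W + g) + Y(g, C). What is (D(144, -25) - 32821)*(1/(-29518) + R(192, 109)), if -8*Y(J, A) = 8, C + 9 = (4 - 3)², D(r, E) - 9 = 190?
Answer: 577761733911/14759 ≈ 3.9146e+7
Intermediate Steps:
D(r, E) = 199 (D(r, E) = 9 + 190 = 199)
C = -8 (C = -9 + (4 - 3)² = -9 + 1² = -9 + 1 = -8)
Y(J, A) = -1 (Y(J, A) = -⅛*8 = -1)
R(W, g) = 4 - 4*W - 4*g (R(W, g) = -4*((W + g) - 1) = -4*(-1 + W + g) = 4 - 4*W - 4*g)
(D(144, -25) - 32821)*(1/(-29518) + R(192, 109)) = (199 - 32821)*(1/(-29518) + (4 - 4*192 - 4*109)) = -32622*(-1/29518 + (4 - 768 - 436)) = -32622*(-1/29518 - 1200) = -32622*(-35421601/29518) = 577761733911/14759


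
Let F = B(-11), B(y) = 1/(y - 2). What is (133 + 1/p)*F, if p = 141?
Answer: -18754/1833 ≈ -10.231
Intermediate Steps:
B(y) = 1/(-2 + y)
F = -1/13 (F = 1/(-2 - 11) = 1/(-13) = -1/13 ≈ -0.076923)
(133 + 1/p)*F = (133 + 1/141)*(-1/13) = (18754/141)*(-1/13) = -18754/1833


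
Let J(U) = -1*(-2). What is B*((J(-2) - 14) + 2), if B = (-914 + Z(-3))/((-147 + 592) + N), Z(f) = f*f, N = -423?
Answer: 4525/11 ≈ 411.36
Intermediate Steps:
Z(f) = f²
B = -905/22 (B = (-914 + (-3)²)/((-147 + 592) - 423) = (-914 + 9)/(445 - 423) = -905/22 ≈ -41.136)
J(U) = 2
B*((J(-2) - 14) + 2) = -905*((2 - 14) + 2)/22 = -905*(-12 + 2)/22 = -905/22*(-10) = 4525/11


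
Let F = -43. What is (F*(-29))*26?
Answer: 32422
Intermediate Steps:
(F*(-29))*26 = -43*(-29)*26 = 1247*26 = 32422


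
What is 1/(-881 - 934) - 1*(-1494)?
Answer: 2711609/1815 ≈ 1494.0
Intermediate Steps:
1/(-881 - 934) - 1*(-1494) = 1/(-1815) + 1494 = -1/1815 + 1494 = 2711609/1815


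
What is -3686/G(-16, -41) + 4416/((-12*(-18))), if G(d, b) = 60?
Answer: -3689/90 ≈ -40.989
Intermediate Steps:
-3686/G(-16, -41) + 4416/((-12*(-18))) = -3686/60 + 4416/((-12*(-18))) = -3686*1/60 + 4416/216 = -1843/30 + 4416*(1/216) = -1843/30 + 184/9 = -3689/90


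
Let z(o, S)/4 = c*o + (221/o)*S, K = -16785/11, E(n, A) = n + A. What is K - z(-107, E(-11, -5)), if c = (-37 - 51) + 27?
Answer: -32680695/1177 ≈ -27766.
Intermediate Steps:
c = -61 (c = -88 + 27 = -61)
E(n, A) = A + n
K = -16785/11 (K = -16785*1/11 = -16785/11 ≈ -1525.9)
z(o, S) = -244*o + 884*S/o (z(o, S) = 4*(-61*o + (221/o)*S) = 4*(-61*o + 221*S/o) = -244*o + 884*S/o)
K - z(-107, E(-11, -5)) = -16785/11 - (-244*(-107) + 884*(-5 - 11)/(-107)) = -16785/11 - (26108 + 884*(-16)*(-1/107)) = -16785/11 - (26108 + 14144/107) = -16785/11 - 1*2807700/107 = -16785/11 - 2807700/107 = -32680695/1177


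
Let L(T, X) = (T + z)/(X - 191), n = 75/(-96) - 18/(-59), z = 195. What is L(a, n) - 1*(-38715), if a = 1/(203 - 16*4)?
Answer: 1945357171067/50249473 ≈ 38714.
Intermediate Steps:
a = 1/139 (a = 1/(203 - 64) = 1/139 ≈ 0.0071942)
n = -899/1888 (n = 75*(-1/96) - 18*(-1/59) = -25/32 + 18/59 = -899/1888 ≈ -0.47617)
L(T, X) = (195 + T)/(-191 + X) (L(T, X) = (T + 195)/(X - 191) = (195 + T)/(-191 + X))
L(a, n) - 1*(-38715) = (195 + 1/139)/(-191 - 899/1888) - 1*(-38715) = (27106/139)/(-361507/1888) + 38715 = -1888/361507*27106/139 + 38715 = -51176128/50249473 + 38715 = 1945357171067/50249473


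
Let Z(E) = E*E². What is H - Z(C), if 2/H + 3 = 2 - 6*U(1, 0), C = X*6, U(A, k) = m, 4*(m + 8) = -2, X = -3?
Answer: 145801/25 ≈ 5832.0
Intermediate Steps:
m = -17/2 (m = -8 + (¼)*(-2) = -8 - ½ = -17/2 ≈ -8.5000)
U(A, k) = -17/2
C = -18 (C = -3*6 = -18)
H = 1/25 (H = 2/(-3 + (2 - 6*(-17/2))) = 2/(-3 + (2 + 51)) = 2/(-3 + 53) = 2/50 = 2*(1/50) = 1/25 ≈ 0.040000)
Z(E) = E³
H - Z(C) = 1/25 - 1*(-18)³ = 1/25 - 1*(-5832) = 1/25 + 5832 = 145801/25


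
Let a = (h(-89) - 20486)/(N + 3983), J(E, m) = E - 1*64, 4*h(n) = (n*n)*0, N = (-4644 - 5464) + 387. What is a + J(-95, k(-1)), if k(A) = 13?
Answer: -445928/2869 ≈ -155.43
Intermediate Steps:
N = -9721 (N = -10108 + 387 = -9721)
h(n) = 0 (h(n) = ((n*n)*0)/4 = (n²*0)/4 = (¼)*0 = 0)
J(E, m) = -64 + E (J(E, m) = E - 64 = -64 + E)
a = 10243/2869 (a = (0 - 20486)/(-9721 + 3983) = -20486/(-5738) = -20486*(-1/5738) = 10243/2869 ≈ 3.5702)
a + J(-95, k(-1)) = 10243/2869 + (-64 - 95) = 10243/2869 - 159 = -445928/2869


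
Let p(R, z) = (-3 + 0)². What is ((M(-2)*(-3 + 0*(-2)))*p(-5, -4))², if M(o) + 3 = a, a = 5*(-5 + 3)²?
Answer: 210681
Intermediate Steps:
p(R, z) = 9 (p(R, z) = (-3)² = 9)
a = 20 (a = 5*(-2)² = 5*4 = 20)
M(o) = 17 (M(o) = -3 + 20 = 17)
((M(-2)*(-3 + 0*(-2)))*p(-5, -4))² = ((17*(-3 + 0*(-2)))*9)² = ((17*(-3 + 0))*9)² = ((17*(-3))*9)² = (-51*9)² = (-459)² = 210681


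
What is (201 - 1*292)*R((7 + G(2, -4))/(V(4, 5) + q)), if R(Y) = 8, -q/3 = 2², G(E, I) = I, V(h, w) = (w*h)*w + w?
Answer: -728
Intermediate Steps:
V(h, w) = w + h*w² (V(h, w) = (h*w)*w + w = h*w² + w = w + h*w²)
q = -12 (q = -3*2² = -3*4 = -12)
(201 - 1*292)*R((7 + G(2, -4))/(V(4, 5) + q)) = (201 - 1*292)*8 = (201 - 292)*8 = -91*8 = -728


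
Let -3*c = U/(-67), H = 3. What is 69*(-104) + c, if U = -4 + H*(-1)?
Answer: -1442383/201 ≈ -7176.0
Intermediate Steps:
U = -7 (U = -4 + 3*(-1) = -4 - 3 = -7)
c = -7/201 (c = -(-7)/(3*(-67)) = -(-7)*(-1)/(3*67) = -1/3*7/67 = -7/201 ≈ -0.034826)
69*(-104) + c = 69*(-104) - 7/201 = -7176 - 7/201 = -1442383/201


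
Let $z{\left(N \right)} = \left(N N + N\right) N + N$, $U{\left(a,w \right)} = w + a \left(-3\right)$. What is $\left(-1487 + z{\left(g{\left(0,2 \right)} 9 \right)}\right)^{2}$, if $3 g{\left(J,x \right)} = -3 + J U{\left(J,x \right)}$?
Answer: $4596736$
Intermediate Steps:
$U{\left(a,w \right)} = w - 3 a$
$g{\left(J,x \right)} = -1 + \frac{J \left(x - 3 J\right)}{3}$ ($g{\left(J,x \right)} = \frac{-3 + J \left(x - 3 J\right)}{3} = -1 + \frac{J \left(x - 3 J\right)}{3}$)
$z{\left(N \right)} = N + N \left(N + N^{2}\right)$ ($z{\left(N \right)} = \left(N^{2} + N\right) N + N = \left(N + N^{2}\right) N + N = N \left(N + N^{2}\right) + N = N + N \left(N + N^{2}\right)$)
$\left(-1487 + z{\left(g{\left(0,2 \right)} 9 \right)}\right)^{2} = \left(-1487 + \left(-1 - 0^{2} + \frac{1}{3} \cdot 0 \cdot 2\right) 9 \left(1 + \left(-1 - 0^{2} + \frac{1}{3} \cdot 0 \cdot 2\right) 9 + \left(\left(-1 - 0^{2} + \frac{1}{3} \cdot 0 \cdot 2\right) 9\right)^{2}\right)\right)^{2} = \left(-1487 + \left(-1 - 0 + 0\right) 9 \left(1 + \left(-1 - 0 + 0\right) 9 + \left(\left(-1 - 0 + 0\right) 9\right)^{2}\right)\right)^{2} = \left(-1487 + \left(-1 + 0 + 0\right) 9 \left(1 + \left(-1 + 0 + 0\right) 9 + \left(\left(-1 + 0 + 0\right) 9\right)^{2}\right)\right)^{2} = \left(-1487 + \left(-1\right) 9 \left(1 - 9 + \left(\left(-1\right) 9\right)^{2}\right)\right)^{2} = \left(-1487 - 9 \left(1 - 9 + \left(-9\right)^{2}\right)\right)^{2} = \left(-1487 - 9 \left(1 - 9 + 81\right)\right)^{2} = \left(-1487 - 657\right)^{2} = \left(-2144\right)^{2} = 4596736$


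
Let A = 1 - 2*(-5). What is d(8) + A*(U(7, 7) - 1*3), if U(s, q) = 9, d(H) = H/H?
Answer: 67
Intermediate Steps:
A = 11 (A = 1 + 10 = 11)
d(H) = 1
d(8) + A*(U(7, 7) - 1*3) = 1 + 11*(9 - 1*3) = 1 + 11*(9 - 3) = 1 + 11*6 = 1 + 66 = 67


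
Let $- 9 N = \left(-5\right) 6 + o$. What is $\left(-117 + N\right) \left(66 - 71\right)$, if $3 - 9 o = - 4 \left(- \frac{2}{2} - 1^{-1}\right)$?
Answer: $\frac{46010}{81} \approx 568.02$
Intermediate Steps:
$o = - \frac{5}{9}$ ($o = \frac{1}{3} - \frac{\left(-4\right) \left(- \frac{2}{2} - 1^{-1}\right)}{9} = \frac{1}{3} - \frac{\left(-4\right) \left(\left(-2\right) \frac{1}{2} - 1\right)}{9} = \frac{1}{3} - \frac{\left(-4\right) \left(-1 - 1\right)}{9} = \frac{1}{3} - \frac{\left(-4\right) \left(-2\right)}{9} = \frac{1}{3} - \frac{8}{9} = - \frac{5}{9} \approx -0.55556$)
$N = \frac{275}{81}$ ($N = - \frac{\left(-5\right) 6 - \frac{5}{9}}{9} = - \frac{-30 - \frac{5}{9}}{9} = \left(- \frac{1}{9}\right) \left(- \frac{275}{9}\right) = \frac{275}{81} \approx 3.3951$)
$\left(-117 + N\right) \left(66 - 71\right) = \left(-117 + \frac{275}{81}\right) \left(66 - 71\right) = \left(- \frac{9202}{81}\right) \left(-5\right) = \frac{46010}{81}$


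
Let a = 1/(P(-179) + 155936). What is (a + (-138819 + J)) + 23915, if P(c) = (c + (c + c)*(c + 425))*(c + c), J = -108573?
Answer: -7095028694673/31748362 ≈ -2.2348e+5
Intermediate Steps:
P(c) = 2*c*(c + 2*c*(425 + c)) (P(c) = (c + (2*c)*(425 + c))*(2*c) = (c + 2*c*(425 + c))*(2*c) = 2*c*(c + 2*c*(425 + c)))
a = 1/31748362 (a = 1/((-179)²*(1702 + 4*(-179)) + 155936) = 1/(32041*(1702 - 716) + 155936) = 1/(32041*986 + 155936) = 1/(31592426 + 155936) = 1/31748362 ≈ 3.1498e-8)
(a + (-138819 + J)) + 23915 = (1/31748362 + (-138819 - 108573)) + 23915 = (1/31748362 - 247392) + 23915 = -7854290771903/31748362 + 23915 = -7095028694673/31748362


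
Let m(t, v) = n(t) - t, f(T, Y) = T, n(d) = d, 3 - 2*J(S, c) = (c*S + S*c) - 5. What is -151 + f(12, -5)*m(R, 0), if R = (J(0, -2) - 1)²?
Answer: -151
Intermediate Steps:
J(S, c) = 4 - S*c (J(S, c) = 3/2 - ((c*S + S*c) - 5)/2 = 3/2 - ((S*c + S*c) - 5)/2 = 3/2 - (2*S*c - 5)/2 = 3/2 - (-5 + 2*S*c)/2 = 3/2 + (5/2 - S*c) = 4 - S*c)
R = 9 (R = ((4 - 1*0*(-2)) - 1)² = ((4 + 0) - 1)² = (4 - 1)² = 3² = 9)
m(t, v) = 0 (m(t, v) = t - t = 0)
-151 + f(12, -5)*m(R, 0) = -151 + 12*0 = -151 + 0 = -151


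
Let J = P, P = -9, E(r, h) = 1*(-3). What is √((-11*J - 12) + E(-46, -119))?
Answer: 2*√21 ≈ 9.1651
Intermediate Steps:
E(r, h) = -3
J = -9
√((-11*J - 12) + E(-46, -119)) = √((-11*(-9) - 12) - 3) = √((99 - 12) - 3) = √(87 - 3) = √84 = 2*√21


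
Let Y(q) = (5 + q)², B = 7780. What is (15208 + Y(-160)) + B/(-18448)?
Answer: 180940651/4612 ≈ 39233.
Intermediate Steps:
(15208 + Y(-160)) + B/(-18448) = (15208 + (5 - 160)²) + 7780/(-18448) = (15208 + (-155)²) + 7780*(-1/18448) = (15208 + 24025) - 1945/4612 = 39233 - 1945/4612 = 180940651/4612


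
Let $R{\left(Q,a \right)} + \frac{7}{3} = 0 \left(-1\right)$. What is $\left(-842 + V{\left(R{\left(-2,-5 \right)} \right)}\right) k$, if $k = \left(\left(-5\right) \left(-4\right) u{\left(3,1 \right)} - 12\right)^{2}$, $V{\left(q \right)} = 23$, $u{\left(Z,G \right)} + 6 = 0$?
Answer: $-14270256$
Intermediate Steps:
$u{\left(Z,G \right)} = -6$ ($u{\left(Z,G \right)} = -6 + 0 = -6$)
$R{\left(Q,a \right)} = - \frac{7}{3}$ ($R{\left(Q,a \right)} = - \frac{7}{3} + 0 \left(-1\right) = - \frac{7}{3} + 0 = - \frac{7}{3}$)
$k = 17424$ ($k = \left(\left(-5\right) \left(-4\right) \left(-6\right) - 12\right)^{2} = \left(20 \left(-6\right) - 12\right)^{2} = \left(-120 - 12\right)^{2} = \left(-132\right)^{2} = 17424$)
$\left(-842 + V{\left(R{\left(-2,-5 \right)} \right)}\right) k = \left(-842 + 23\right) 17424 = \left(-819\right) 17424 = -14270256$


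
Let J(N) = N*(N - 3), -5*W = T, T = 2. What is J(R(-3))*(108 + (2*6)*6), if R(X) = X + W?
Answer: 19584/5 ≈ 3916.8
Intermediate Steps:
W = -2/5 (W = -1/5*2 = -2/5 ≈ -0.40000)
R(X) = -2/5 + X (R(X) = X - 2/5 = -2/5 + X)
J(N) = N*(-3 + N)
J(R(-3))*(108 + (2*6)*6) = ((-2/5 - 3)*(-3 + (-2/5 - 3)))*(108 + (2*6)*6) = (-17*(-3 - 17/5)/5)*(108 + 12*6) = (-17/5*(-32/5))*(108 + 72) = (544/25)*180 = 19584/5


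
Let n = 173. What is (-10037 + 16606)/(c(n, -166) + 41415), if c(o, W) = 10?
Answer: 6569/41425 ≈ 0.15858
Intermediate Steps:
(-10037 + 16606)/(c(n, -166) + 41415) = (-10037 + 16606)/(10 + 41415) = 6569/41425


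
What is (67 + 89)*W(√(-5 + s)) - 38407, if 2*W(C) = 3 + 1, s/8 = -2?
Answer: -38095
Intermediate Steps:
s = -16 (s = 8*(-2) = -16)
W(C) = 2 (W(C) = (3 + 1)/2 = (½)*4 = 2)
(67 + 89)*W(√(-5 + s)) - 38407 = (67 + 89)*2 - 38407 = 156*2 - 38407 = 312 - 38407 = -38095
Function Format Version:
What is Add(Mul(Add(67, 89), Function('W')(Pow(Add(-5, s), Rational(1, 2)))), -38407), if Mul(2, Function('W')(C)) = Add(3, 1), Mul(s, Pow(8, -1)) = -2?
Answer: -38095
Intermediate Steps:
s = -16 (s = Mul(8, -2) = -16)
Function('W')(C) = 2 (Function('W')(C) = Mul(Rational(1, 2), Add(3, 1)) = Mul(Rational(1, 2), 4) = 2)
Add(Mul(Add(67, 89), Function('W')(Pow(Add(-5, s), Rational(1, 2)))), -38407) = Add(Mul(Add(67, 89), 2), -38407) = Add(Mul(156, 2), -38407) = Add(312, -38407) = -38095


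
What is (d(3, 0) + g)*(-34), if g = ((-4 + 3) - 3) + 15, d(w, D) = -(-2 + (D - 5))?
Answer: -612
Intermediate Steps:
d(w, D) = 7 - D (d(w, D) = -(-2 + (-5 + D)) = -(-7 + D) = 7 - D)
g = 11 (g = (-1 - 3) + 15 = -4 + 15 = 11)
(d(3, 0) + g)*(-34) = ((7 - 1*0) + 11)*(-34) = ((7 + 0) + 11)*(-34) = (7 + 11)*(-34) = 18*(-34) = -612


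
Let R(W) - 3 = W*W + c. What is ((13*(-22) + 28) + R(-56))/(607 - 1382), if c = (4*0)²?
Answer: -2881/775 ≈ -3.7174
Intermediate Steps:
c = 0 (c = 0² = 0)
R(W) = 3 + W² (R(W) = 3 + (W*W + 0) = 3 + (W² + 0) = 3 + W²)
((13*(-22) + 28) + R(-56))/(607 - 1382) = ((13*(-22) + 28) + (3 + (-56)²))/(607 - 1382) = ((-286 + 28) + (3 + 3136))/(-775) = (-258 + 3139)*(-1/775) = 2881*(-1/775) = -2881/775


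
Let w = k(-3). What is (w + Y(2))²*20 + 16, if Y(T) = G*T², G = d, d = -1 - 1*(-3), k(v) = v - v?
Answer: 1296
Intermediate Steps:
k(v) = 0
d = 2 (d = -1 + 3 = 2)
w = 0
G = 2
Y(T) = 2*T²
(w + Y(2))²*20 + 16 = (0 + 2*2²)²*20 + 16 = (0 + 2*4)²*20 + 16 = (0 + 8)²*20 + 16 = 8²*20 + 16 = 64*20 + 16 = 1280 + 16 = 1296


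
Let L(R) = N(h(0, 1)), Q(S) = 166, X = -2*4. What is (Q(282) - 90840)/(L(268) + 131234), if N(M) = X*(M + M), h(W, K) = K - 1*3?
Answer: -45337/65633 ≈ -0.69077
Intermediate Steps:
h(W, K) = -3 + K (h(W, K) = K - 3 = -3 + K)
X = -8
N(M) = -16*M (N(M) = -8*(M + M) = -16*M)
L(R) = 32 (L(R) = -16*(-3 + 1) = -16*(-2) = 32)
(Q(282) - 90840)/(L(268) + 131234) = (166 - 90840)/(32 + 131234) = -90674/131266 = -90674*1/131266 = -45337/65633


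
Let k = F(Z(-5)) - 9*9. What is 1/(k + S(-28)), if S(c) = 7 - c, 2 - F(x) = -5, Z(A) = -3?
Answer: -1/39 ≈ -0.025641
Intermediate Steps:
F(x) = 7 (F(x) = 2 - 1*(-5) = 2 + 5 = 7)
k = -74 (k = 7 - 9*9 = 7 - 81 = -74)
1/(k + S(-28)) = 1/(-74 + (7 - 1*(-28))) = 1/(-74 + (7 + 28)) = 1/(-74 + 35) = 1/(-39) = -1/39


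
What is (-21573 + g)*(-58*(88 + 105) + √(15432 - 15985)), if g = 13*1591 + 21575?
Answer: -231547890 + 20685*I*√553 ≈ -2.3155e+8 + 4.8643e+5*I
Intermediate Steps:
g = 42258 (g = 20683 + 21575 = 42258)
(-21573 + g)*(-58*(88 + 105) + √(15432 - 15985)) = (-21573 + 42258)*(-58*(88 + 105) + √(15432 - 15985)) = 20685*(-58*193 + √(-553)) = 20685*(-11194 + I*√553) = -231547890 + 20685*I*√553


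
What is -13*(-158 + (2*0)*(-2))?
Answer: 2054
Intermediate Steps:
-13*(-158 + (2*0)*(-2)) = -13*(-158 + 0*(-2)) = -13*(-158 + 0) = -13*(-158) = 2054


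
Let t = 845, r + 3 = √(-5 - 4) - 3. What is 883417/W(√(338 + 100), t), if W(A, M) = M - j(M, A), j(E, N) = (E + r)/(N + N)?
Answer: 773873292/(740220 - √438*(839 + 3*I)) ≈ 1070.9 + 0.093038*I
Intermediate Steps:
r = -6 + 3*I (r = -3 + (√(-5 - 4) - 3) = -3 + (√(-9) - 3) = -3 + (3*I - 3) = -3 + (-3 + 3*I) = -6 + 3*I ≈ -6.0 + 3.0*I)
j(E, N) = (-6 + E + 3*I)/(2*N) (j(E, N) = (E + (-6 + 3*I))/(N + N) = (-6 + E + 3*I)/((2*N)) = (-6 + E + 3*I)*(1/(2*N)) = (-6 + E + 3*I)/(2*N))
W(A, M) = M - (-6 + M + 3*I)/(2*A)
883417/W(√(338 + 100), t) = 883417/(((6 - 1*845 - 3*I + 2*√(338 + 100)*845)/(2*(√(338 + 100))))) = 883417/(((6 - 845 - 3*I + 2*√438*845)/(2*(√438)))) = 883417/(((√438/438)*(6 - 845 - 3*I + 1690*√438)/2)) = 883417/(((√438/438)*(-839 - 3*I + 1690*√438)/2)) = 883417/((√438*(-839 - 3*I + 1690*√438)/876)) = 883417*(2*√438/(-839 - 3*I + 1690*√438)) = 1766834*√438/(-839 - 3*I + 1690*√438)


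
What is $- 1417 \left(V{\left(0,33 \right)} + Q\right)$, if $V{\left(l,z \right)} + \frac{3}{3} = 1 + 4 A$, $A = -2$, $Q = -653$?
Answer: $936637$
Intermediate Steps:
$V{\left(l,z \right)} = -8$ ($V{\left(l,z \right)} = -1 + \left(1 + 4 \left(-2\right)\right) = -1 + \left(1 - 8\right) = -1 - 7 = -8$)
$- 1417 \left(V{\left(0,33 \right)} + Q\right) = - 1417 \left(-8 - 653\right) = \left(-1417\right) \left(-661\right) = 936637$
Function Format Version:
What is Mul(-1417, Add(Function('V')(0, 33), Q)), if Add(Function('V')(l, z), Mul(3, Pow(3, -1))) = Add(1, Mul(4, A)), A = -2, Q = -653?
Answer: 936637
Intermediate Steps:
Function('V')(l, z) = -8 (Function('V')(l, z) = Add(-1, Add(1, Mul(4, -2))) = Add(-1, Add(1, -8)) = Add(-1, -7) = -8)
Mul(-1417, Add(Function('V')(0, 33), Q)) = Mul(-1417, Add(-8, -653)) = Mul(-1417, -661) = 936637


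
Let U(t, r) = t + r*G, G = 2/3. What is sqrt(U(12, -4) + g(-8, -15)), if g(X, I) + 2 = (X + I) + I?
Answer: 2*I*sqrt(69)/3 ≈ 5.5378*I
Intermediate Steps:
G = 2/3 (G = 2*(1/3) = 2/3 ≈ 0.66667)
g(X, I) = -2 + X + 2*I (g(X, I) = -2 + ((X + I) + I) = -2 + ((I + X) + I) = -2 + (X + 2*I) = -2 + X + 2*I)
U(t, r) = t + 2*r/3 (U(t, r) = t + r*(2/3) = t + 2*r/3)
sqrt(U(12, -4) + g(-8, -15)) = sqrt((12 + (2/3)*(-4)) + (-2 - 8 + 2*(-15))) = sqrt((12 - 8/3) + (-2 - 8 - 30)) = sqrt(28/3 - 40) = sqrt(-92/3) = 2*I*sqrt(69)/3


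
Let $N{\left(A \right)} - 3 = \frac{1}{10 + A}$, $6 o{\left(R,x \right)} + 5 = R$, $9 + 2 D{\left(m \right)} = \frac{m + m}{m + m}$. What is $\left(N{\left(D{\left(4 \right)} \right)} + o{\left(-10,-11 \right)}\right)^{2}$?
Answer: $\frac{4}{9} \approx 0.44444$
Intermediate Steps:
$D{\left(m \right)} = -4$ ($D{\left(m \right)} = - \frac{9}{2} + \frac{\left(m + m\right) \frac{1}{m + m}}{2} = - \frac{9}{2} + \frac{2 m \frac{1}{2 m}}{2} = - \frac{9}{2} + \frac{1}{2} \cdot 1 = - \frac{9}{2} + \frac{1}{2} = -4$)
$o{\left(R,x \right)} = - \frac{5}{6} + \frac{R}{6}$
$N{\left(A \right)} = 3 + \frac{1}{10 + A}$
$\left(N{\left(D{\left(4 \right)} \right)} + o{\left(-10,-11 \right)}\right)^{2} = \left(\frac{31 + 3 \left(-4\right)}{10 - 4} + \left(- \frac{5}{6} + \frac{1}{6} \left(-10\right)\right)\right)^{2} = \left(\frac{31 - 12}{6} - \frac{5}{2}\right)^{2} = \left(\frac{1}{6} \cdot 19 - \frac{5}{2}\right)^{2} = \left(\frac{19}{6} - \frac{5}{2}\right)^{2} = \left(\frac{2}{3}\right)^{2} = \frac{4}{9}$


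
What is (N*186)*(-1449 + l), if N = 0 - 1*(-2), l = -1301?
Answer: -1023000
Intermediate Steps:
N = 2 (N = 0 + 2 = 2)
(N*186)*(-1449 + l) = (2*186)*(-1449 - 1301) = 372*(-2750) = -1023000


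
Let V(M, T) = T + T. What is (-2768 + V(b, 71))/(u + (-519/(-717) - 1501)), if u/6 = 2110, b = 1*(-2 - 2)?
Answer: -313807/1333587 ≈ -0.23531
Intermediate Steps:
b = -4 (b = 1*(-4) = -4)
u = 12660 (u = 6*2110 = 12660)
V(M, T) = 2*T
(-2768 + V(b, 71))/(u + (-519/(-717) - 1501)) = (-2768 + 2*71)/(12660 + (-519/(-717) - 1501)) = (-2768 + 142)/(12660 + (-519*(-1/717) - 1501)) = -2626/(12660 + (173/239 - 1501)) = -2626/(12660 - 358566/239) = -2626/2667174/239 = -2626*239/2667174 = -313807/1333587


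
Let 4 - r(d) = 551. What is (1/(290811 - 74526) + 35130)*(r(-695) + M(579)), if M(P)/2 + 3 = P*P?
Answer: 5090182209634379/216285 ≈ 2.3535e+10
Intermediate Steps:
M(P) = -6 + 2*P² (M(P) = -6 + 2*(P*P) = -6 + 2*P²)
r(d) = -547 (r(d) = 4 - 1*551 = 4 - 551 = -547)
(1/(290811 - 74526) + 35130)*(r(-695) + M(579)) = (1/(290811 - 74526) + 35130)*(-547 + (-6 + 2*579²)) = (1/216285 + 35130)*(-547 + (-6 + 2*335241)) = (1/216285 + 35130)*(-547 + (-6 + 670482)) = 7598092051*(-547 + 670476)/216285 = (7598092051/216285)*669929 = 5090182209634379/216285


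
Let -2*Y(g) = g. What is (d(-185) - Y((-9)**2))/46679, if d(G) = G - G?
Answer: 81/93358 ≈ 0.00086763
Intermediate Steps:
Y(g) = -g/2
d(G) = 0
(d(-185) - Y((-9)**2))/46679 = (0 - (-1)*(-9)**2/2)/46679 = (0 - (-1)*81/2)*(1/46679) = (0 - 1*(-81/2))*(1/46679) = (0 + 81/2)*(1/46679) = (81/2)*(1/46679) = 81/93358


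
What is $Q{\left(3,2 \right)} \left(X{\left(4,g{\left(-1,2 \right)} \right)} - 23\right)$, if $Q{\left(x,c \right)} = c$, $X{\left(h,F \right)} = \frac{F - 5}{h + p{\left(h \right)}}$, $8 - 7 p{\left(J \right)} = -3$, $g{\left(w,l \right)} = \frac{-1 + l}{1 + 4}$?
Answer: $- \frac{3102}{65} \approx -47.723$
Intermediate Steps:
$g{\left(w,l \right)} = - \frac{1}{5} + \frac{l}{5}$ ($g{\left(w,l \right)} = \frac{-1 + l}{5} = \left(-1 + l\right) \frac{1}{5} = - \frac{1}{5} + \frac{l}{5}$)
$p{\left(J \right)} = \frac{11}{7}$ ($p{\left(J \right)} = \frac{8}{7} - - \frac{3}{7} = \frac{8}{7} + \frac{3}{7} = \frac{11}{7}$)
$X{\left(h,F \right)} = \frac{-5 + F}{\frac{11}{7} + h}$ ($X{\left(h,F \right)} = \frac{F - 5}{h + \frac{11}{7}} = \frac{-5 + F}{\frac{11}{7} + h}$)
$Q{\left(3,2 \right)} \left(X{\left(4,g{\left(-1,2 \right)} \right)} - 23\right) = 2 \left(\frac{7 \left(-5 + \left(- \frac{1}{5} + \frac{1}{5} \cdot 2\right)\right)}{11 + 7 \cdot 4} - 23\right) = 2 \left(\frac{7 \left(-5 + \left(- \frac{1}{5} + \frac{2}{5}\right)\right)}{11 + 28} - 23\right) = 2 \left(\frac{7 \left(-5 + \frac{1}{5}\right)}{39} - 23\right) = 2 \left(7 \cdot \frac{1}{39} \left(- \frac{24}{5}\right) - 23\right) = 2 \left(- \frac{56}{65} - 23\right) = 2 \left(- \frac{1551}{65}\right) = - \frac{3102}{65}$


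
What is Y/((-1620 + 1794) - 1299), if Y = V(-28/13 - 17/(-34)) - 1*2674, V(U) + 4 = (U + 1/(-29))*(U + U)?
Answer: 26195017/11027250 ≈ 2.3755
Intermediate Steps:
V(U) = -4 + 2*U*(-1/29 + U) (V(U) = -4 + (U + 1/(-29))*(U + U) = -4 + (U - 1/29)*(2*U) = -4 + (-1/29 + U)*(2*U) = -4 + 2*U*(-1/29 + U))
Y = -26195017/9802 (Y = (-4 + 2*(-28/13 - 17/(-34))**2 - 2*(-28/13 - 17/(-34))/29) - 1*2674 = (-4 + 2*(-28*1/13 - 17*(-1/34))**2 - 2*(-28*1/13 - 17*(-1/34))/29) - 2674 = (-4 + 2*(-28/13 + 1/2)**2 - 2*(-28/13 + 1/2)/29) - 2674 = (-4 + 2*(-43/26)**2 - 2/29*(-43/26)) - 2674 = (-4 + 2*(1849/676) + 43/377) - 2674 = (-4 + 1849/338 + 43/377) - 2674 = 15531/9802 - 2674 = -26195017/9802 ≈ -2672.4)
Y/((-1620 + 1794) - 1299) = -26195017/(9802*((-1620 + 1794) - 1299)) = -26195017/(9802*(174 - 1299)) = -26195017/9802/(-1125) = -26195017/9802*(-1/1125) = 26195017/11027250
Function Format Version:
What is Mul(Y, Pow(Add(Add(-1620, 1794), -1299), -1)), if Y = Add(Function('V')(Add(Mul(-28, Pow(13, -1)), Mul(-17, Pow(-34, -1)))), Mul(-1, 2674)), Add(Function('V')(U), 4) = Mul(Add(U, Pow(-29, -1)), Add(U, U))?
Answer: Rational(26195017, 11027250) ≈ 2.3755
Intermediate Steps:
Function('V')(U) = Add(-4, Mul(2, U, Add(Rational(-1, 29), U))) (Function('V')(U) = Add(-4, Mul(Add(U, Pow(-29, -1)), Add(U, U))) = Add(-4, Mul(Add(U, Rational(-1, 29)), Mul(2, U))) = Add(-4, Mul(Add(Rational(-1, 29), U), Mul(2, U))) = Add(-4, Mul(2, U, Add(Rational(-1, 29), U))))
Y = Rational(-26195017, 9802) (Y = Add(Add(-4, Mul(2, Pow(Add(Mul(-28, Pow(13, -1)), Mul(-17, Pow(-34, -1))), 2)), Mul(Rational(-2, 29), Add(Mul(-28, Pow(13, -1)), Mul(-17, Pow(-34, -1))))), Mul(-1, 2674)) = Add(Add(-4, Mul(2, Pow(Add(Mul(-28, Rational(1, 13)), Mul(-17, Rational(-1, 34))), 2)), Mul(Rational(-2, 29), Add(Mul(-28, Rational(1, 13)), Mul(-17, Rational(-1, 34))))), -2674) = Add(Add(-4, Mul(2, Pow(Add(Rational(-28, 13), Rational(1, 2)), 2)), Mul(Rational(-2, 29), Add(Rational(-28, 13), Rational(1, 2)))), -2674) = Add(Add(-4, Mul(2, Pow(Rational(-43, 26), 2)), Mul(Rational(-2, 29), Rational(-43, 26))), -2674) = Add(Add(-4, Mul(2, Rational(1849, 676)), Rational(43, 377)), -2674) = Add(Add(-4, Rational(1849, 338), Rational(43, 377)), -2674) = Add(Rational(15531, 9802), -2674) = Rational(-26195017, 9802) ≈ -2672.4)
Mul(Y, Pow(Add(Add(-1620, 1794), -1299), -1)) = Mul(Rational(-26195017, 9802), Pow(Add(Add(-1620, 1794), -1299), -1)) = Mul(Rational(-26195017, 9802), Pow(Add(174, -1299), -1)) = Mul(Rational(-26195017, 9802), Pow(-1125, -1)) = Mul(Rational(-26195017, 9802), Rational(-1, 1125)) = Rational(26195017, 11027250)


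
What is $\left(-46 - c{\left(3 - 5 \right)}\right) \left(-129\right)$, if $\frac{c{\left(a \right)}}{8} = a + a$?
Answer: $1806$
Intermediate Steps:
$c{\left(a \right)} = 16 a$ ($c{\left(a \right)} = 8 \left(a + a\right) = 8 \cdot 2 a = 16 a$)
$\left(-46 - c{\left(3 - 5 \right)}\right) \left(-129\right) = \left(-46 - 16 \left(3 - 5\right)\right) \left(-129\right) = \left(-46 - 16 \left(-2\right)\right) \left(-129\right) = \left(-46 - -32\right) \left(-129\right) = \left(-46 + 32\right) \left(-129\right) = \left(-14\right) \left(-129\right) = 1806$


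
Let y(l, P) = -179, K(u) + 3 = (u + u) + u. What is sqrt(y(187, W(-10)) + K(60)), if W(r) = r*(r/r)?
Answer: I*sqrt(2) ≈ 1.4142*I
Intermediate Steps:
W(r) = r (W(r) = r*1 = r)
K(u) = -3 + 3*u (K(u) = -3 + ((u + u) + u) = -3 + (2*u + u) = -3 + 3*u)
sqrt(y(187, W(-10)) + K(60)) = sqrt(-179 + (-3 + 3*60)) = sqrt(-179 + (-3 + 180)) = sqrt(-179 + 177) = sqrt(-2) = I*sqrt(2)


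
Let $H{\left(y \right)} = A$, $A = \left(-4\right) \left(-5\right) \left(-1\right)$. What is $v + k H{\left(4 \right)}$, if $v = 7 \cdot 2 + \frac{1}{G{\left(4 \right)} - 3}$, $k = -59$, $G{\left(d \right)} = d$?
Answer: $1195$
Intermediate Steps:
$A = -20$ ($A = 20 \left(-1\right) = -20$)
$H{\left(y \right)} = -20$
$v = 15$ ($v = 7 \cdot 2 + \frac{1}{4 - 3} = 14 + 1^{-1} = 14 + 1 = 15$)
$v + k H{\left(4 \right)} = 15 - -1180 = 15 + 1180 = 1195$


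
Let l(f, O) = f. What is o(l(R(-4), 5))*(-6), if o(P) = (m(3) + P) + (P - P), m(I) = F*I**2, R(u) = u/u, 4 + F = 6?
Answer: -114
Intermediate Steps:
F = 2 (F = -4 + 6 = 2)
R(u) = 1
m(I) = 2*I**2
o(P) = 18 + P (o(P) = (2*3**2 + P) + (P - P) = (2*9 + P) + 0 = (18 + P) + 0 = 18 + P)
o(l(R(-4), 5))*(-6) = (18 + 1)*(-6) = 19*(-6) = -114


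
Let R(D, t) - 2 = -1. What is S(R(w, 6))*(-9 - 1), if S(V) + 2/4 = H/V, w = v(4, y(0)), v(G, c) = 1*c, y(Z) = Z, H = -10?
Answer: 105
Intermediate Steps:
v(G, c) = c
w = 0
R(D, t) = 1 (R(D, t) = 2 - 1 = 1)
S(V) = -1/2 - 10/V
S(R(w, 6))*(-9 - 1) = ((1/2)*(-20 - 1*1)/1)*(-9 - 1) = ((1/2)*1*(-20 - 1))*(-10) = ((1/2)*1*(-21))*(-10) = -21/2*(-10) = 105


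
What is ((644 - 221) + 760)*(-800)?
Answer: -946400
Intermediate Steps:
((644 - 221) + 760)*(-800) = (423 + 760)*(-800) = 1183*(-800) = -946400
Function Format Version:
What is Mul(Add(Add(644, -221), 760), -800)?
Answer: -946400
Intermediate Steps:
Mul(Add(Add(644, -221), 760), -800) = Mul(Add(423, 760), -800) = Mul(1183, -800) = -946400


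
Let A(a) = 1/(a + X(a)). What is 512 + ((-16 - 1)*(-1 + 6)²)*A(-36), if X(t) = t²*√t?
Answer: 859982249/1679652 + 2550*I/46657 ≈ 512.0 + 0.054654*I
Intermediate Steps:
X(t) = t^(5/2)
A(a) = 1/(a + a^(5/2))
512 + ((-16 - 1)*(-1 + 6)²)*A(-36) = 512 + ((-16 - 1)*(-1 + 6)²)/(-36 + (-36)^(5/2)) = 512 + (-17*5²)/(-36 + 7776*I) = 512 + (-17*25)*((-36 - 7776*I)/60467472) = 512 - 425*(-36 - 7776*I)/60467472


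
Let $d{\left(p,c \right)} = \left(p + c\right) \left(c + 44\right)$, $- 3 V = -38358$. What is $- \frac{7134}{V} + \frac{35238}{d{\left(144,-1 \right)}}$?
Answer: $\frac{67781017}{13103519} \approx 5.1727$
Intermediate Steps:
$V = 12786$ ($V = \left(- \frac{1}{3}\right) \left(-38358\right) = 12786$)
$d{\left(p,c \right)} = \left(44 + c\right) \left(c + p\right)$ ($d{\left(p,c \right)} = \left(c + p\right) \left(44 + c\right) = \left(44 + c\right) \left(c + p\right)$)
$- \frac{7134}{V} + \frac{35238}{d{\left(144,-1 \right)}} = - \frac{7134}{12786} + \frac{35238}{\left(-1\right)^{2} + 44 \left(-1\right) + 44 \cdot 144 - 144} = \left(-7134\right) \frac{1}{12786} + \frac{35238}{1 - 44 + 6336 - 144} = - \frac{1189}{2131} + \frac{35238}{6149} = \frac{67781017}{13103519}$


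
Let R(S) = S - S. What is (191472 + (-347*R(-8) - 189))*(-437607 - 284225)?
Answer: -138074190456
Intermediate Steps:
R(S) = 0
(191472 + (-347*R(-8) - 189))*(-437607 - 284225) = (191472 + (-347*0 - 189))*(-437607 - 284225) = (191472 + (0 - 189))*(-721832) = (191472 - 189)*(-721832) = 191283*(-721832) = -138074190456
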